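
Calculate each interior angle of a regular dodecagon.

Each interior angle of a regular n-gon is (n - 2) * 180 / n.
For n = 12: (12 - 2) * 180 / 12 = 1800/12 = 150 degrees.

150 degrees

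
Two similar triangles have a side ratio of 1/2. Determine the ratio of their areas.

Area scales with the square of linear dimensions. If every length is multiplied by 1/2, then the area is multiplied by (1/2)^2 = 1/4.
The area ratio is 1:4.

1:4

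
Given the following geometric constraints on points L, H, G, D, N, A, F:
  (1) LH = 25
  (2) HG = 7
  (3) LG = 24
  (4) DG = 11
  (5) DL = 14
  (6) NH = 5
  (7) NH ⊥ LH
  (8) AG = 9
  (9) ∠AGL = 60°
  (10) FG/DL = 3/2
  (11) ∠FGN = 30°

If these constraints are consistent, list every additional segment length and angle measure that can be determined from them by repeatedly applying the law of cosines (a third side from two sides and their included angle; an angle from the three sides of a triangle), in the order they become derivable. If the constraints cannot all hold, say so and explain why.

The constraints are consistent. Derivable facts, in order:
After 1 step:
- LA = 21
- LN = 5·√26
- ∠DGL = 18.4°
- ∠DLG = 14.36°
- ∠GDL = 147.24°
- ∠GHL = 73.74°
- ∠GLH = 16.26°
- ∠HGL = 90°
After 2 steps:
- ∠ALG = 21.79°
- ∠GAL = 98.21°
- ∠HLN = 11.31°
- ∠HNL = 78.69°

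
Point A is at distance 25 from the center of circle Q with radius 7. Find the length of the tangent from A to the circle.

Let T be the point of tangency. Then QT ⊥ AT (radius ⊥ tangent).
In right triangle QTA: QA² = QT² + AT²
25² = 7² + AT²
AT² = 576, AT = 24

24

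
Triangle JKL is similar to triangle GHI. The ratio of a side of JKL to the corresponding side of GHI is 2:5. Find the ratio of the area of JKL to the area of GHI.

Area ratio = (side ratio)^2 = (2/5)^2 = 4:25.

4:25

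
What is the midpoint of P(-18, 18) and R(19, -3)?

The midpoint is the point halfway along the segment.
Move half the horizontal distance: -18 + (19 - -18)/2 = -18 + 37/2 = 1/2
Move half the vertical distance: 18 + (-3 - 18)/2 = 18 + -21/2 = 15/2
Midpoint = (1/2, 15/2)

(1/2, 15/2)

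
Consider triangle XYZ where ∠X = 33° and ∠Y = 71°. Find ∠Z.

angle Z = 180 - 33 - 71 = 76 degrees.

76 degrees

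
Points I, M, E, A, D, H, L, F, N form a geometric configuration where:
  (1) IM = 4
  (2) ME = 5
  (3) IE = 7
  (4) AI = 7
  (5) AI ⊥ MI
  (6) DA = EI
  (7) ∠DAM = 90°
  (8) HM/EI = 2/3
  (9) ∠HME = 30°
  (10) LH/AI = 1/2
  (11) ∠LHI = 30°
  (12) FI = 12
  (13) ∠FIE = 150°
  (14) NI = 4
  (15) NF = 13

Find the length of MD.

From the given relations: DA = EI = 7.
Step 1: By the law of cosines on triangle AIM: AM² = 7² + 4² − 2·7·4·cos(90°) = 65, so AM = √65.
Step 2: By the law of cosines on triangle MAD: MD² = √65² + 7² − 2·√65·7·cos(90°) = 114, so MD = √114.

Therefore, the length of MD = √114.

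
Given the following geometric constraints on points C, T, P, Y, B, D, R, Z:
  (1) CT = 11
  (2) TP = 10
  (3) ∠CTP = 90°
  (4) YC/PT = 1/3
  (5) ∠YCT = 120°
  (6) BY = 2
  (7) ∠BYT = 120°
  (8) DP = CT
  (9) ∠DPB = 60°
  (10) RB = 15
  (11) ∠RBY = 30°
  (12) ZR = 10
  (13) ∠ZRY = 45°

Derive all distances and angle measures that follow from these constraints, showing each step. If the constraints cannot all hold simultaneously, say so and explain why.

The constraints are consistent.

From the given relations:
  YC = 1/3·PT = 1/3·10 ≈ 3.33
  DP = CT = 11

Step 1: From CT = 11, TP = 10, and ∠CTP = 90°, by the law of cosines:
  CP² = CT² + TP² - 2·CT·TP·cos(90°) = 121 + 100 - 0 = 221
  CP ≈ 14.87

Step 2: From TC = 11, CY = 3.33, and ∠TCY = 120°, by the law of cosines:
  TY² = TC² + CY² - 2·TC·CY·cos(120°) = 121 + 11.11 + 36.67 = 168.8
  TY = 7/3·√31

Step 3: From YB = 2, BR = 15, and ∠YBR = 30°, by the law of cosines:
  YR² = YB² + BR² - 2·YB·BR·cos(30°) = 4 + 225 - 51.96 = 177
  YR ≈ 13.31

Step 4: From TY = 7/3·√31, YB = 2, and ∠TYB = 120°, by the law of cosines:
  TB² = TY² + YB² - 2·TY·YB·cos(120°) = 168.8 + 4 + 25.98 = 198.8
  TB ≈ 14.1

Step 5: From YR = 13.31, RZ = 10, and ∠YRZ = 45°, by the law of cosines:
  YZ² = YR² + RZ² - 2·YR·RZ·cos(45°) = 177 + 100 - 188.2 = 88.87
  YZ ≈ 9.43

Step 6: From CP = 14.87, CT = 11, PT = 10, by the inverse law of cosines:
  cos(∠PCT) = (CP² + CT² - PT²) / (2·CP·CT)
  ∠PCT = 42.27°

Step 7: From TC = 11, TY = 7/3·√31, CY = 3.33, by the inverse law of cosines:
  cos(∠CTY) = (TC² + TY² - CY²) / (2·TC·TY)
  ∠CTY = 12.84°

Step 8: From PC = 14.87, PT = 10, CT = 11, by the inverse law of cosines:
  cos(∠CPT) = (PC² + PT² - CT²) / (2·PC·PT)
  ∠CPT = 47.73°

Step 9: From YB = 2, YR = 13.31, BR = 15, by the inverse law of cosines:
  cos(∠BYR) = (YB² + YR² - BR²) / (2·YB·YR)
  ∠BYR = 145.69°

Step 10: From YC = 3.33, YT = 7/3·√31, CT = 11, by the inverse law of cosines:
  cos(∠CYT) = (YC² + YT² - CT²) / (2·YC·YT)
  ∠CYT = 47.16°

Step 11: From RB = 15, RY = 13.31, BY = 2, by the inverse law of cosines:
  cos(∠BRY) = (RB² + RY² - BY²) / (2·RB·RY)
  ∠BRY = 4.31°

Step 12: From TB = 14.1, TY = 7/3·√31, BY = 2, by the inverse law of cosines:
  cos(∠BTY) = (TB² + TY² - BY²) / (2·TB·TY)
  ∠BTY = 7.06°

Step 13: From YR = 13.31, YZ = 9.43, RZ = 10, by the inverse law of cosines:
  cos(∠RYZ) = (YR² + YZ² - RZ²) / (2·YR·YZ)
  ∠RYZ = 48.6°

Step 14: From BT = 14.1, BY = 2, TY = 7/3·√31, by the inverse law of cosines:
  cos(∠TBY) = (BT² + BY² - TY²) / (2·BT·BY)
  ∠TBY = 52.94°

Step 15: From ZR = 10, ZY = 9.43, RY = 13.31, by the inverse law of cosines:
  cos(∠RZY) = (ZR² + ZY² - RY²) / (2·ZR·ZY)
  ∠RZY = 86.4°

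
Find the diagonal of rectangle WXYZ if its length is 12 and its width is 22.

A rectangle's diagonal splits it into two right triangles, with the diagonal as the hypotenuse.
By the Pythagorean theorem, d^2 = 12^2 + 22^2 = 628.
Therefore d = sqrt(628) = 2*sqrt(157).

2*sqrt(157)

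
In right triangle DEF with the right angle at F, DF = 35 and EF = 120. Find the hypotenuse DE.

In a right triangle, the square of the hypotenuse equals the sum of the squares of the two legs.
The legs are 35 and 120, so the hypotenuse = sqrt(1225 + 14400) = sqrt(15625) = 125.

125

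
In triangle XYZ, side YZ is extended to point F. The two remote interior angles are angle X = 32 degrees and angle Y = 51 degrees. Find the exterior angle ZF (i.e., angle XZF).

Exterior angle = 32 + 51 = 83 degrees (exterior angle theorem).

83 degrees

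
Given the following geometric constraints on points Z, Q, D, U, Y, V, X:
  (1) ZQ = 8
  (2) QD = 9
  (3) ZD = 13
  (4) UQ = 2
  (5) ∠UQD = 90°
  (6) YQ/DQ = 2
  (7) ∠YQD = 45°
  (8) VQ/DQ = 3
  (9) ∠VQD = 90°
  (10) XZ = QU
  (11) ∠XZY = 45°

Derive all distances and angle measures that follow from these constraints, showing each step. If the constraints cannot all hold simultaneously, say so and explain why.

The constraints are consistent.

From the given relations:
  YQ = 2·DQ = 2·9 = 18
  VQ = 3·DQ = 3·9 = 27
  XZ = QU = 2

Step 1: From DQ = 9, QU = 2, and ∠DQU = 90°, by the law of cosines:
  DU² = DQ² + QU² - 2·DQ·QU·cos(90°) = 81 + 4 - 0 = 85
  DU = √85

Step 2: From DQ = 9, QY = 18, and ∠DQY = 45°, by the law of cosines:
  DY² = DQ² + QY² - 2·DQ·QY·cos(45°) = 81 + 324 - 229.1 = 175.9
  DY ≈ 13.26

Step 3: From DQ = 9, QV = 27, and ∠DQV = 90°, by the law of cosines:
  DV² = DQ² + QV² - 2·DQ·QV·cos(90°) = 81 + 729 - 0 = 810
  DV = 9·√10

Step 4: From ZD = 13, ZQ = 8, DQ = 9, by the inverse law of cosines:
  cos(∠DZQ) = (ZD² + ZQ² - DQ²) / (2·ZD·ZQ)
  ∠DZQ = 43.05°

Step 5: From QD = 9, QZ = 8, DZ = 13, by the inverse law of cosines:
  cos(∠DQZ) = (QD² + QZ² - DZ²) / (2·QD·QZ)
  ∠DQZ = 99.59°

Step 6: From DQ = 9, DZ = 13, QZ = 8, by the inverse law of cosines:
  cos(∠QDZ) = (DQ² + DZ² - QZ²) / (2·DQ·DZ)
  ∠QDZ = 37.36°

Step 7: From DQ = 9, DU = √85, QU = 2, by the inverse law of cosines:
  cos(∠QDU) = (DQ² + DU² - QU²) / (2·DQ·DU)
  ∠QDU = 12.53°

Step 8: From DQ = 9, DV = 9·√10, QV = 27, by the inverse law of cosines:
  cos(∠QDV) = (DQ² + DV² - QV²) / (2·DQ·DV)
  ∠QDV = 71.57°

Step 9: From DQ = 9, DY = 13.26, QY = 18, by the inverse law of cosines:
  cos(∠QDY) = (DQ² + DY² - QY²) / (2·DQ·DY)
  ∠QDY = 106.32°

Step 10: From UD = √85, UQ = 2, DQ = 9, by the inverse law of cosines:
  cos(∠DUQ) = (UD² + UQ² - DQ²) / (2·UD·UQ)
  ∠DUQ = 77.47°

Step 11: From YD = 13.26, YQ = 18, DQ = 9, by the inverse law of cosines:
  cos(∠DYQ) = (YD² + YQ² - DQ²) / (2·YD·YQ)
  ∠DYQ = 28.68°

Step 12: From VD = 9·√10, VQ = 27, DQ = 9, by the inverse law of cosines:
  cos(∠DVQ) = (VD² + VQ² - DQ²) / (2·VD·VQ)
  ∠DVQ = 18.43°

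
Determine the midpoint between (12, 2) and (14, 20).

The midpoint is the average of the coordinates:
x: (12 + 14)/2 = 13
y: (2 + 20)/2 = 11
Midpoint = (13, 11)

(13, 11)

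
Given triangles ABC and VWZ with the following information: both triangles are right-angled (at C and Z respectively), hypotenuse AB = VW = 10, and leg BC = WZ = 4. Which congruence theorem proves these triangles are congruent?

Consider the given information: both triangles are right-angled (at C and Z respectively), hypotenuse AB = VW = 10, and leg BC = WZ = 4
This is not SSS or AAS: SSS requires all three pairs of sides, but we don't have that. AAS requires two angles and a non-included side.
The correct criterion is HL. The hypotenuse and one leg of two right triangles are equal (Hypotenuse-Leg).

HL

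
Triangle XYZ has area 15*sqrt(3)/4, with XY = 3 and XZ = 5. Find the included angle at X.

sin(C) = 2 * 15*sqrt(3)/4 / (3 * 5) = sqrt(3)/2, so C = arcsin(sqrt(3)/2) = 60°.
Since sin(180° - C) = sin(C), the obtuse angle 120° gives the same area, so C = 60° or C = 120°.

60° or 120°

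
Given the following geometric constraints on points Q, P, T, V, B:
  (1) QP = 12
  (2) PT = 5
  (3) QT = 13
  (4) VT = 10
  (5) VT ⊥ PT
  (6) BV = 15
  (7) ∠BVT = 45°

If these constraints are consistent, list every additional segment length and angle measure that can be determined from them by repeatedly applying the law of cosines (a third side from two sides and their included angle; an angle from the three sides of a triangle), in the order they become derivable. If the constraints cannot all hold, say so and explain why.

The constraints are consistent. Derivable facts, in order:
After 1 step:
- PV = 5·√5
- TB ≈ 10.62
- ∠PQT = 22.62°
- ∠PTQ = 67.38°
- ∠QPT = 90°
After 2 steps:
- ∠BTV = 93.27°
- ∠PVT = 26.57°
- ∠TBV = 41.73°
- ∠TPV = 63.43°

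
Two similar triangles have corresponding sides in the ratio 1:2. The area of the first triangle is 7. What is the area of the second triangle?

The ratio of areas of similar triangles = (side ratio)^2.
Side ratio = 1:2, so area ratio = 1:4.
Area of the second triangle / Area of the first triangle = 4/1
Area of the second triangle = 7 * 4/1 = 28

28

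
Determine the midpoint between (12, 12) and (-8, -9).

The midpoint is the average of the coordinates:
x: (12 + -8)/2 = 2
y: (12 + -9)/2 = 3/2
Midpoint = (2, 3/2)

(2, 3/2)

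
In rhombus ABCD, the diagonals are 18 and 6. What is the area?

Area = (18 * 6) / 2 = 108 / 2 = 54

54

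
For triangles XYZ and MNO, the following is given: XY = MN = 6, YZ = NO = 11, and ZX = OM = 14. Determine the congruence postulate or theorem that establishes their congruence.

The given information provides:
XY = MN = 6, YZ = NO = 11, and ZX = OM = 14
This matches the SSS congruence theorem.
All three pairs of corresponding sides are equal (Side-Side-Side).

SSS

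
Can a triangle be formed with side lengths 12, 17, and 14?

Yes.
The triangle inequality requires that the sum of any two sides exceeds the third.
Here 12 + 14 = 26 > 17, so the condition is met.

Yes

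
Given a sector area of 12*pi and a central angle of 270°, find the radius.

r² = 360 × 12*pi / (π × 270) = 16, so r = 4.

4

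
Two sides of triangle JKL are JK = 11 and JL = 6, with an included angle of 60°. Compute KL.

Law of cosines: KL^2 = 11^2 + 6^2 - 2(11)(6)cos(60°) = 91, so KL = sqrt(91).

sqrt(91)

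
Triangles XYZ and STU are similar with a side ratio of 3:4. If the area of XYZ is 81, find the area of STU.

The ratio of areas of similar triangles = (side ratio)^2.
Side ratio = 3:4, so area ratio = 9:16.
Area of STU / Area of XYZ = 16/9
Area of STU = 81 * 16/9 = 144

144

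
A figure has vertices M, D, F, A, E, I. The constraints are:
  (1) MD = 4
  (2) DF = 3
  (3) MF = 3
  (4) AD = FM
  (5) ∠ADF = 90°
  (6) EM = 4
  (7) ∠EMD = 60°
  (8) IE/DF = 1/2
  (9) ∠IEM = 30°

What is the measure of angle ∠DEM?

Step 1: By the law of cosines on triangle EMD: ED² = 4² + 4² − 2·4·4·cos(60°) = 16, so ED = 4.
Step 2: By the inverse law of cosines on triangle DEM: cos(∠DEM) = (4² + 4² − 4²) / (2·4·4) = 16/32 = 0.5, so ∠DEM = 60°.

Therefore, the measure of angle ∠DEM = 60°.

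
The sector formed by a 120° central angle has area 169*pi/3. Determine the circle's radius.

r² = 360 × 169*pi/3 / (π × 120) = 169, so r = 13.

13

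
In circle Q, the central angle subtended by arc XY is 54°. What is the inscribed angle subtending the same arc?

Inscribed angle = 54° / 2 = 27° (inscribed angle theorem).

27°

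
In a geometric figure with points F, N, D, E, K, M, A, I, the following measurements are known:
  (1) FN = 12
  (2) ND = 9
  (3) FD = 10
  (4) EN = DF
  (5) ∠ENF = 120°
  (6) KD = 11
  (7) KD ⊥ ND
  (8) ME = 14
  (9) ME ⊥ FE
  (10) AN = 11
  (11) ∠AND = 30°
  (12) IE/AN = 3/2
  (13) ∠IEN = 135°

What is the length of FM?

From the given relations: EN = DF = 10.
Step 1: By the law of cosines on triangle ENF: EF² = 10² + 12² − 2·10·12·cos(120°) = 364, so EF = 2·√91.
Step 2: By the law of cosines on triangle FEM: FM² = (2·√91)² + 14² − 2·2·√91·14·cos(90°) = 560, so FM = 4·√35.

Therefore, the length of FM = 4·√35.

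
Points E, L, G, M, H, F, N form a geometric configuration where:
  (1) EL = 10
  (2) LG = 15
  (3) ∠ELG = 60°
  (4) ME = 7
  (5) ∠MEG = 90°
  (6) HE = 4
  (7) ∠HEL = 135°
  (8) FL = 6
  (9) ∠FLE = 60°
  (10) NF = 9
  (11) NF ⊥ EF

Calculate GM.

Step 1: By the law of cosines on triangle ELG: EG² = 10² + 15² − 2·10·15·cos(60°) = 175, so EG = 5·√7.
Step 2: By the law of cosines on triangle GEM: GM² = (5·√7)² + 7² − 2·5·√7·7·cos(90°) = 224, so GM = 4·√14.

Therefore, the length of GM = 4·√14.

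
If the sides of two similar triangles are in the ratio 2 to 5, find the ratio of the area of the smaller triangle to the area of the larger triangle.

Area scales with the square of linear dimensions. If every length is multiplied by 2/5, then the area is multiplied by (2/5)^2 = 4/25.
The area ratio is 4:25.

4:25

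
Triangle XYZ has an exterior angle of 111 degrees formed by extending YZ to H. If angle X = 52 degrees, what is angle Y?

By the exterior angle theorem: exterior angle = sum of remote interior angles.
111 = 52 + angle Y
angle Y = 111 - 52 = 59 degrees

59 degrees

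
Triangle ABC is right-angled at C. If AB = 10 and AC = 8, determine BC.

By the Pythagorean theorem: BC^2 = AB^2 - AC^2
BC^2 = 10^2 - 8^2 = 100 - 64 = 36
BC = sqrt(36) = 6

6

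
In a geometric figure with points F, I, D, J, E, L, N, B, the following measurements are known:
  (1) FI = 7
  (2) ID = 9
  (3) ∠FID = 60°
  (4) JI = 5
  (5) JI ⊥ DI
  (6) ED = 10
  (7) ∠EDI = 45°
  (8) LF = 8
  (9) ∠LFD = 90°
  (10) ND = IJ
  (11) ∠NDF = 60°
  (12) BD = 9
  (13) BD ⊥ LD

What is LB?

Step 1: By the law of cosines on triangle FID: FD² = 7² + 9² − 2·7·9·cos(60°) = 67, so FD = √67.
Step 2: By the law of cosines on triangle LFD: LD² = 8² + √67² − 2·8·√67·cos(90°) = 131, so LD = √131.
Step 3: By the law of cosines on triangle LDB: LB² = √131² + 9² − 2·√131·9·cos(90°) = 212, so LB = 2·√53.

Therefore, the length of LB = 2·√53.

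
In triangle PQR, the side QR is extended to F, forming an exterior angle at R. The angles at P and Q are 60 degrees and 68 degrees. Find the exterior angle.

By the exterior angle theorem, an exterior angle of a triangle equals the sum of the two remote interior angles.
Exterior angle = angle P + angle Q
Exterior angle = 60 + 68 = 128 degrees

128 degrees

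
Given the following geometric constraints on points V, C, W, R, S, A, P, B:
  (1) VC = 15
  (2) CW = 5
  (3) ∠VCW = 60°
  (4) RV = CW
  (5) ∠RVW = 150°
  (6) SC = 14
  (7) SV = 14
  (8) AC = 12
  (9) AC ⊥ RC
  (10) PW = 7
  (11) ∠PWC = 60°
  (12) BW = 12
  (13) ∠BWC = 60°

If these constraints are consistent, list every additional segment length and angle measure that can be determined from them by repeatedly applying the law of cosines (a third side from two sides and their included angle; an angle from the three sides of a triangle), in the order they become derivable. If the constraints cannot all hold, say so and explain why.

The constraints are consistent. Derivable facts, in order:
After 1 step:
- CB = √109
- CP = √39
- VW = 5·√7
- ∠CSV = 64.78°
- ∠CVS = 57.61°
- ∠SCV = 57.61°
After 2 steps:
- WR ≈ 17.74
- ∠BCW = 95.5°
- ∠CBW = 24.5°
- ∠CPW = 43.9°
- ∠CVW = 19.11°
- ∠CWV = 100.89°
- ∠PCW = 76.1°
After 3 steps:
- ∠RWV = 8.1°
- ∠VRW = 21.9°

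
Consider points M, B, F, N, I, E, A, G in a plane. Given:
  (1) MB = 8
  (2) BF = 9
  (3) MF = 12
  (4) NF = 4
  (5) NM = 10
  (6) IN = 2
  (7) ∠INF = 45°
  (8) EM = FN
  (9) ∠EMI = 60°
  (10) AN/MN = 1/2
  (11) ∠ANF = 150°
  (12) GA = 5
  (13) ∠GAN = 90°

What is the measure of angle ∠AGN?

From the given relations: AN = 1/2·MN = 1/2·10 = 5.
Step 1: By the law of cosines on triangle GAN: GN² = 5² + 5² − 2·5·5·cos(90°) = 50, so GN = 5·√2.
Step 2: By the inverse law of cosines on triangle AGN: cos(∠AGN) = (5² + (5·√2)² − 5²) / (2·5·5·√2) = 50/70.71 = 0.7071, so ∠AGN = 45°.

Therefore, the measure of angle ∠AGN = 45°.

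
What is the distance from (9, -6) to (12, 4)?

d = sqrt((3)^2 + (10)^2) = sqrt(109)

sqrt(109)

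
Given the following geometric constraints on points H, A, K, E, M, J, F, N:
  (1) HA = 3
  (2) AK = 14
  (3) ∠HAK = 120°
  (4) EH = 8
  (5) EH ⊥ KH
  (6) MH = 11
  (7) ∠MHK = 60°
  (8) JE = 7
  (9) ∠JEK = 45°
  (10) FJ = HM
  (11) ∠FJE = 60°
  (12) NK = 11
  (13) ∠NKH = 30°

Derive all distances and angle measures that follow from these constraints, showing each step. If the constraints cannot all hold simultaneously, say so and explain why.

The constraints are consistent.

From the given relations:
  FJ = HM = 11

Step 1: From HA = 3, AK = 14, and ∠HAK = 120°, by the law of cosines:
  HK² = HA² + AK² - 2·HA·AK·cos(120°) = 9 + 196 + 42 = 247
  HK ≈ 15.72

Step 2: From EJ = 7, JF = 11, and ∠EJF = 60°, by the law of cosines:
  EF² = EJ² + JF² - 2·EJ·JF·cos(60°) = 49 + 121 - 77 = 93
  EF = √93

Step 3: From HK = 15.72, KN = 11, and ∠HKN = 30°, by the law of cosines:
  HN² = HK² + KN² - 2·HK·KN·cos(30°) = 247 + 121 - 299.4 = 68.57
  HN ≈ 8.28

Step 4: From KH = 15.72, HE = 8, and ∠KHE = 90°, by the law of cosines:
  KE² = KH² + HE² - 2·KH·HE·cos(90°) = 247 + 64 - 0 = 311
  KE ≈ 17.64

Step 5: From KH = 15.72, HM = 11, and ∠KHM = 60°, by the law of cosines:
  KM² = KH² + HM² - 2·KH·HM·cos(60°) = 247 + 121 - 172.9 = 195.1
  KM ≈ 13.97

Step 6: From HA = 3, HK = 15.72, AK = 14, by the inverse law of cosines:
  cos(∠AHK) = (HA² + HK² - AK²) / (2·HA·HK)
  ∠AHK = 50.48°

Step 7: From KA = 14, KH = 15.72, AH = 3, by the inverse law of cosines:
  cos(∠AKH) = (KA² + KH² - AH²) / (2·KA·KH)
  ∠AKH = 9.52°

Step 8: From EF = √93, EJ = 7, FJ = 11, by the inverse law of cosines:
  cos(∠FEJ) = (EF² + EJ² - FJ²) / (2·EF·EJ)
  ∠FEJ = 81.05°

Step 9: From FE = √93, FJ = 11, EJ = 7, by the inverse law of cosines:
  cos(∠EFJ) = (FE² + FJ² - EJ²) / (2·FE·FJ)
  ∠EFJ = 38.95°

Step 10: From KE = 17.64, EJ = 7, and ∠KEJ = 45°, by the law of cosines:
  KJ² = KE² + EJ² - 2·KE·EJ·cos(45°) = 311 + 49 - 174.6 = 185.4
  KJ ≈ 13.62

Step 11: From HK = 15.72, HN = 8.28, KN = 11, by the inverse law of cosines:
  cos(∠KHN) = (HK² + HN² - KN²) / (2·HK·HN)
  ∠KHN = 41.62°

Step 12: From KE = 17.64, KH = 15.72, EH = 8, by the inverse law of cosines:
  cos(∠EKH) = (KE² + KH² - EH²) / (2·KE·KH)
  ∠EKH = 26.98°

Step 13: From KH = 15.72, KM = 13.97, HM = 11, by the inverse law of cosines:
  cos(∠HKM) = (KH² + KM² - HM²) / (2·KH·KM)
  ∠HKM = 43°

Step 14: From EH = 8, EK = 17.64, HK = 15.72, by the inverse law of cosines:
  cos(∠HEK) = (EH² + EK² - HK²) / (2·EH·EK)
  ∠HEK = 63.02°

Step 15: From MH = 11, MK = 13.97, HK = 15.72, by the inverse law of cosines:
  cos(∠HMK) = (MH² + MK² - HK²) / (2·MH·MK)
  ∠HMK = 77°

Step 16: From NH = 8.28, NK = 11, HK = 15.72, by the inverse law of cosines:
  cos(∠HNK) = (NH² + NK² - HK²) / (2·NH·NK)
  ∠HNK = 108.38°

Step 17: From KE = 17.64, KJ = 13.62, EJ = 7, by the inverse law of cosines:
  cos(∠EKJ) = (KE² + KJ² - EJ²) / (2·KE·KJ)
  ∠EKJ = 21.32°

Step 18: From JE = 7, JK = 13.62, EK = 17.64, by the inverse law of cosines:
  cos(∠EJK) = (JE² + JK² - EK²) / (2·JE·JK)
  ∠EJK = 113.68°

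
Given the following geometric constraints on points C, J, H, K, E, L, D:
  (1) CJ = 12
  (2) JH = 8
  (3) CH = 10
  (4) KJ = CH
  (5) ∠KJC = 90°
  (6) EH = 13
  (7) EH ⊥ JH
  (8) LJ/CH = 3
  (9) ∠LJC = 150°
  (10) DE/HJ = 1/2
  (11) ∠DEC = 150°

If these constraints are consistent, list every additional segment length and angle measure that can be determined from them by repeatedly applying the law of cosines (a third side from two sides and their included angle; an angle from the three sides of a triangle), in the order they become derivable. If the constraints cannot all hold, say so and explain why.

The constraints are consistent. Derivable facts, in order:
After 1 step:
- CK = 2·√61
- CL ≈ 40.84
- JE ≈ 15.26
- ∠CHJ = 82.82°
- ∠CJH = 55.77°
- ∠HCJ = 41.41°
After 2 steps:
- ∠CKJ = 50.19°
- ∠CLJ = 8.45°
- ∠EJH = 58.39°
- ∠HEJ = 31.61°
- ∠JCK = 39.81°
- ∠JCL = 21.55°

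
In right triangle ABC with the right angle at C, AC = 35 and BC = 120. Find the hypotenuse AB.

By the Pythagorean theorem: AB^2 = AC^2 + BC^2
AB^2 = 35^2 + 120^2 = 1225 + 14400 = 15625
AB = sqrt(15625) = 125

125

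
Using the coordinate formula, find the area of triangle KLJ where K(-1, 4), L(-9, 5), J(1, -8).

Using the Shoelace formula for a triangle:
Area = (1/2)|x0(y1 - y2) + x1(y2 - y0) + x2(y0 - y1)|
Area = (1/2)|-1(5 - -8) + -9(-8 - 4) + 1(4 - 5)|
Area = (1/2)|-13 + 108 + -1|
Area = (1/2)|94|
Area = (1/2)(94)
Area = 47

47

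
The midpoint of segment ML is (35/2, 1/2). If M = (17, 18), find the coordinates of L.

Using the midpoint formula: M = ((x1 + x2)/2, (y1 + y2)/2)
We know M = (35/2, 1/2) and M = (17, 18)
For x: 35/2 = (17 + x2)/2, so x2 = 2*35/2 - 17 = 18
For y: 1/2 = (18 + y2)/2, so y2 = 2*1/2 - 18 = -17
L = (18, -17)

(18, -17)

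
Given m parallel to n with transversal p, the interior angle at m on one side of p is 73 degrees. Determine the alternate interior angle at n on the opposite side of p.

Alternate interior angles are equal: 73 degrees.

73 degrees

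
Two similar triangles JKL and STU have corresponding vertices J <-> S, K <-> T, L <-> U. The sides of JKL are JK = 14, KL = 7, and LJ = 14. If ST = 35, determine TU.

k = 35/14 = 5/2. TU = 5/2 * 7 = 35/2.

35/2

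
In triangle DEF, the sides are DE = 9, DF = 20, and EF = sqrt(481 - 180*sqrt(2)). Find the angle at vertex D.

cos(D) = (9² + 20² - (sqrt(481 - 180*sqrt(2)))²) / (2 × 9 × 20) = sqrt(2)/2, so D = arccos(sqrt(2)/2) = 45°.

45°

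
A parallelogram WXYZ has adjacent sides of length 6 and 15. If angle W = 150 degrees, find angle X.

In a parallelogram, consecutive angles are supplementary (sum to 180°).
angle X = 180 - angle W
angle X = 180 - 150
angle X = 30 degrees

30 degrees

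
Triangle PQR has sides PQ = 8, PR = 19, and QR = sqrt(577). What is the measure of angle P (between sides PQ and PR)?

By the inverse law of cosines: cos(P) = (PQ² + PR² - QR²) / (2 × PQ × PR)
cos(P) = (8² + 19² - (sqrt(577))²) / (2 × 8 × 19)
cos(P) = (64 + 361 - (577)) / 304
cos(P) = -1/2
P = arccos(-1/2) = 120°

120°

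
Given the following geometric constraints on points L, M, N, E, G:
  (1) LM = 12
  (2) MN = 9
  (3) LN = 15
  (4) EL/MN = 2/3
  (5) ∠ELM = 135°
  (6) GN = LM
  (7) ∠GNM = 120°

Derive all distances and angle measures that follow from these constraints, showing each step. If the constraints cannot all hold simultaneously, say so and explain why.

The constraints are consistent.

From the given relations:
  EL = 2/3·MN = 2/3·9 = 6
  GN = LM = 12

Step 1: From ML = 12, LE = 6, and ∠MLE = 135°, by the law of cosines:
  ME² = ML² + LE² - 2·ML·LE·cos(135°) = 144 + 36 + 101.8 = 281.8
  ME ≈ 16.79

Step 2: From MN = 9, NG = 12, and ∠MNG = 120°, by the law of cosines:
  MG² = MN² + NG² - 2·MN·NG·cos(120°) = 81 + 144 + 108 = 333
  MG = 3·√37

Step 3: From LM = 12, LN = 15, MN = 9, by the inverse law of cosines:
  cos(∠MLN) = (LM² + LN² - MN²) / (2·LM·LN)
  ∠MLN = 36.87°

Step 4: From ML = 12, MN = 9, LN = 15, by the inverse law of cosines:
  cos(∠LMN) = (ML² + MN² - LN²) / (2·ML·MN)
  ∠LMN = 90°

Step 5: From NL = 15, NM = 9, LM = 12, by the inverse law of cosines:
  cos(∠LNM) = (NL² + NM² - LM²) / (2·NL·NM)
  ∠LNM = 53.13°

Step 6: From ME = 16.79, ML = 12, EL = 6, by the inverse law of cosines:
  cos(∠EML) = (ME² + ML² - EL²) / (2·ME·ML)
  ∠EML = 14.64°

Step 7: From MG = 3·√37, MN = 9, GN = 12, by the inverse law of cosines:
  cos(∠GMN) = (MG² + MN² - GN²) / (2·MG·MN)
  ∠GMN = 34.72°

Step 8: From EL = 6, EM = 16.79, LM = 12, by the inverse law of cosines:
  cos(∠LEM) = (EL² + EM² - LM²) / (2·EL·EM)
  ∠LEM = 30.36°

Step 9: From GM = 3·√37, GN = 12, MN = 9, by the inverse law of cosines:
  cos(∠MGN) = (GM² + GN² - MN²) / (2·GM·GN)
  ∠MGN = 25.28°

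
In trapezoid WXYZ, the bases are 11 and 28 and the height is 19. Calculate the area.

Area = (11 + 28) * 19 / 2 = 741 / 2 = 741/2

741/2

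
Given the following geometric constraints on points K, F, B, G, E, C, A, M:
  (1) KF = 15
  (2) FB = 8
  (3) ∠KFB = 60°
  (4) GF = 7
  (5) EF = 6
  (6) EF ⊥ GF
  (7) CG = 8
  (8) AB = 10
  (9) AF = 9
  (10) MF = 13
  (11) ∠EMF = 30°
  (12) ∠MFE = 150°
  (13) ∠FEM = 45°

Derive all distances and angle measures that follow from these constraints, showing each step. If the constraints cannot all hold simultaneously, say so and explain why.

These constraints are not satisfiable: (11), (12) and (13) are the three interior angles of triangle EMF, which must sum to 180°, but 30° + 150° + 45° = 225°. No planar figure meets all of them, so nothing further can be derived.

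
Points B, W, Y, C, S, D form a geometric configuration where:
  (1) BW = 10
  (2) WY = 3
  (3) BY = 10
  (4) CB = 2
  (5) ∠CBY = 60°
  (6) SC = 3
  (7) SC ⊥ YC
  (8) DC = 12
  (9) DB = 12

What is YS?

Step 1: By the law of cosines on triangle CBY: CY² = 2² + 10² − 2·2·10·cos(60°) = 84, so CY = 2·√21.
Step 2: By the law of cosines on triangle YCS: YS² = (2·√21)² + 3² − 2·2·√21·3·cos(90°) = 93, so YS = √93.

Therefore, the length of YS = √93.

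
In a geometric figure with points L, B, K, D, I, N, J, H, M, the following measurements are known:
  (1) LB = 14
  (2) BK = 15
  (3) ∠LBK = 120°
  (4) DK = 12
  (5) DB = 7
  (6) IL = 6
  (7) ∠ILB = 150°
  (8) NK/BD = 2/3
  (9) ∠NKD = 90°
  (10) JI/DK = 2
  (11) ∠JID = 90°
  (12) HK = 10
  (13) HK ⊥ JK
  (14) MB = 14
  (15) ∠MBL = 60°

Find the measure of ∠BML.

Step 1: By the law of cosines on triangle MBL: ML² = 14² + 14² − 2·14·14·cos(60°) = 196, so ML = 14.
Step 2: By the inverse law of cosines on triangle BML: cos(∠BML) = (14² + 14² − 14²) / (2·14·14) = 196/392 = 0.5, so ∠BML = 60°.

Therefore, the measure of angle ∠BML = 60°.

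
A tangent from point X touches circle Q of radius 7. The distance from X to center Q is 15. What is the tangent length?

tangent = √(d² - r²) = √(15² - 7²) = √(225 - 49) = √176 = 4*sqrt(11)

4*sqrt(11)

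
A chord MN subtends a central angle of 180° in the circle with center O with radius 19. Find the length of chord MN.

Drop a perpendicular from the center to the chord, bisecting both the chord and the central angle.
Each half-chord = r sin(θ/2) = 19 sin(90°).
The full chord = 2 × 19 × sin(90°) = 38.

38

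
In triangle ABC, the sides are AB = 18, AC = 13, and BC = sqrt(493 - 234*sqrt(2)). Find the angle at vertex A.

When all three sides of a triangle are known, the law of cosines can be rearranged to find any angle.
cos(C) = (a² + b² - c²) / (2ab) gives cos(A) = sqrt(2)/2.
Taking the inverse cosine: A = 45°.

45°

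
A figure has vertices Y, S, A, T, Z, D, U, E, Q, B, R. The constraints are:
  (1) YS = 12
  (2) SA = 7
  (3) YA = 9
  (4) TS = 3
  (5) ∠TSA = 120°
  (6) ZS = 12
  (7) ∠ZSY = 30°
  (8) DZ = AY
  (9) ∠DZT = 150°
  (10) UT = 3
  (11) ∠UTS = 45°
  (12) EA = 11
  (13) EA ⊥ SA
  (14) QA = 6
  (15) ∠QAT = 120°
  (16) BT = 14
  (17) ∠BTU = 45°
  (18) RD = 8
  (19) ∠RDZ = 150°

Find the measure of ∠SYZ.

Step 1: By the law of cosines on triangle YSZ: YZ² = 12² + 12² − 2·12·12·cos(30°) = 38.58, so YZ ≈ 6.21.
Step 2: By the inverse law of cosines on triangle SYZ: cos(∠SYZ) = (12² + 6.21² − 12²) / (2·12·6.21) = 38.58/149.08 = 0.2588, so ∠SYZ = 75°.

Therefore, the measure of angle ∠SYZ = 75°.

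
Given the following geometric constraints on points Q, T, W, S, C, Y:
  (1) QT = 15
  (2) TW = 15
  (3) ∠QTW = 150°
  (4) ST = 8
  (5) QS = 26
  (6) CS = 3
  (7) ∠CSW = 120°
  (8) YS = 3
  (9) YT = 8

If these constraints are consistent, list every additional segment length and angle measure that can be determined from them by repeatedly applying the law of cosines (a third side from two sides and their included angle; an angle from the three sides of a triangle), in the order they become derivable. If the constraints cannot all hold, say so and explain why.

These constraints are not satisfiable: by the triangle inequality in triangle TQS, (1) QT = 15 and (4) ST = 8 force QS ≤ 15 + 8 = 23, but (5) says QS = 26. No planar figure meets all of them, so nothing further can be derived.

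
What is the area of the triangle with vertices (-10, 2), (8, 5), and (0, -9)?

The Shoelace formula computes the area from vertex coordinates by summing cross products.
For vertices (-10,2), (8,5), (0,-9):
Signed sum = -10*5 - 8*2 + 8*-9 - 0*5 + 0*2 - -10*-9
= -66 + -72 + -90 = -228
Area = (1/2)|-228| = 114.

114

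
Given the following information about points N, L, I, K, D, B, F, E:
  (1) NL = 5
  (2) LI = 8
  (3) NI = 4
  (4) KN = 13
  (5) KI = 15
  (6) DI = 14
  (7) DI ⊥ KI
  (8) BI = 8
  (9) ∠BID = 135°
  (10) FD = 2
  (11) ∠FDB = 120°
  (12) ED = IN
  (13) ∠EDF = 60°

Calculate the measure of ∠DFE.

From the given relations: ED = IN = 4.
Step 1: By the law of cosines on triangle FDE: FE² = 2² + 4² − 2·2·4·cos(60°) = 12, so FE = 2·√3.
Step 2: By the inverse law of cosines on triangle DFE: cos(∠DFE) = (2² + (2·√3)² − 4²) / (2·2·2·√3) = 0/13.86 = 0, so ∠DFE = 90°.

Therefore, the measure of angle ∠DFE = 90°.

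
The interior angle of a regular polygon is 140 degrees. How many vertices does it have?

Exterior angle = 180 - 140 = 40. n = 360 / 40 = 9.

9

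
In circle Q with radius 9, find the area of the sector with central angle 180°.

Sector area = πr² × θ/360
= π × 9² × 1/2
= π × 81 × 1/2
= 81*pi/2

81*pi/2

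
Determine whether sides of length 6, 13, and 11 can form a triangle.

Yes.
The triangle inequality requires that the sum of any two sides exceeds the third.
Here 6 + 11 = 17 > 13, so the condition is met.

Yes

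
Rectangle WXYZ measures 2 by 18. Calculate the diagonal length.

Using the Pythagorean theorem:
d² = 2² + 18² = 4 + 324 = 328
d = sqrt(328) = 2*sqrt(82)

2*sqrt(82)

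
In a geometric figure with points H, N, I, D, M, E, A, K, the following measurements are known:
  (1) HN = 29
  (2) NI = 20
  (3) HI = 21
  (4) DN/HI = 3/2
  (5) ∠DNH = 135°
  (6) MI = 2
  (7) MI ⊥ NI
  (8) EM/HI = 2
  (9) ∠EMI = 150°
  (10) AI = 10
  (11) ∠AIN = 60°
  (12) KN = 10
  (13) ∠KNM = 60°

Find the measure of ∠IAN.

Step 1: By the law of cosines on triangle AIN: AN² = 10² + 20² − 2·10·20·cos(60°) = 300, so AN = 10·√3.
Step 2: By the inverse law of cosines on triangle IAN: cos(∠IAN) = (10² + (10·√3)² − 20²) / (2·10·10·√3) = 0/346.41 = 0, so ∠IAN = 90°.

Therefore, the measure of angle ∠IAN = 90°.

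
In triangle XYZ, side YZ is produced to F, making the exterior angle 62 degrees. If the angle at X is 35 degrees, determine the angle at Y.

angle Y = 62 - 35 = 27 degrees (exterior angle theorem).

27 degrees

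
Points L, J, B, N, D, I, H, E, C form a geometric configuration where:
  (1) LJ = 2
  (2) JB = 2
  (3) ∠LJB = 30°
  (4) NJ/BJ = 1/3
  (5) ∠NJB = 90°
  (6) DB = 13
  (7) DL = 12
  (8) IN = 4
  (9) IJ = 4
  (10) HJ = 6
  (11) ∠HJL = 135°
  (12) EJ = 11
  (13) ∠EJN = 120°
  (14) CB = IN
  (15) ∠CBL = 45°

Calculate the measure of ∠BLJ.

Step 1: By the law of cosines on triangle LJB: LB² = 2² + 2² − 2·2·2·cos(30°) = 1.07, so LB ≈ 1.04.
Step 2: By the inverse law of cosines on triangle BLJ: cos(∠BLJ) = (1.04² + 2² − 2²) / (2·1.04·2) = 1.07/4.14 = 0.2588, so ∠BLJ = 75°.

Therefore, the measure of angle ∠BLJ = 75°.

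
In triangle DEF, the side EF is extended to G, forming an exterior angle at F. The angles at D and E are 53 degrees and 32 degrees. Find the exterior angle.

The interior angle at F is 180 - 53 - 32 = 95 degrees.
The exterior angle and interior angle at F are supplementary:
Exterior angle = 180 - 95 = 85 degrees.

85 degrees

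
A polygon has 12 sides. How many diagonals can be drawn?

Total line segments between 12 vertices = C(12,2) = 66.
Subtract the 12 sides: 66 - 12 = 54 diagonals.

54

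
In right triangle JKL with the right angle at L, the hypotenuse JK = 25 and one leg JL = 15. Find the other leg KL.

Rearranging the Pythagorean theorem to solve for the unknown leg:
leg^2 = hypotenuse^2 - known_leg^2 = 625 - 225 = 400
leg = sqrt(400) = 20.

20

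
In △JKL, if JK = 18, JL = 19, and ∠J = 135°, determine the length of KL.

When two sides and the included angle are known, the law of cosines gives the third side.
c^2 = a^2 + b^2 - 2ab cos(C) generalizes the Pythagorean theorem to non-right triangles.
Here: KL^2 = 324 + 361 - 684*(-sqrt(2)/2) = 342*sqrt(2) + 685
KL = sqrt(342*sqrt(2) + 685)

sqrt(342*sqrt(2) + 685)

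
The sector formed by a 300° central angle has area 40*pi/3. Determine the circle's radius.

r² = 360 × 40*pi/3 / (π × 300) = 16, so r = 4.

4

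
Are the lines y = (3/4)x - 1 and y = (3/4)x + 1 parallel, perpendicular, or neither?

Slope of line 1: m1 = 3/4
Slope of line 2: m2 = 3/4
m1 = m2, so the lines are parallel.

Parallel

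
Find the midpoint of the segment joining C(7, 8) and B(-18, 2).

The midpoint is the point halfway along the segment.
Move half the horizontal distance: 7 + (-18 - 7)/2 = 7 + -25/2 = -11/2
Move half the vertical distance: 8 + (2 - 8)/2 = 8 + -6/2 = 5
Midpoint = (-11/2, 5)

(-11/2, 5)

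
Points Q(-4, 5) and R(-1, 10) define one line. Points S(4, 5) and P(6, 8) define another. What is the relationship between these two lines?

Slope of line 1: m1 = (10 - 5)/(-1 - -4) = 5/3 = 5/3
Slope of line 2: m2 = (8 - 5)/(6 - 4) = 3/2 = 3/2
m1 != m2 (5/3 != 3/2), so not parallel.
m1 * m2 = (5/3) * (3/2) = 5/2 != -1, so not perpendicular.
The lines are neither parallel nor perpendicular.

Neither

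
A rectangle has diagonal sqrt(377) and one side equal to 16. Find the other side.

Using the Pythagorean theorem: d^2 = a^2 + b^2
b^2 = d^2 - a^2
b^2 = 377 - 256
b^2 = 121
b = sqrt(121) = 11

11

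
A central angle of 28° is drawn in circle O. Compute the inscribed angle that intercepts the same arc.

Inscribed angle = 28° / 2 = 14° (inscribed angle theorem).

14°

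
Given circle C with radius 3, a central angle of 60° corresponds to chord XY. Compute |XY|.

Chord = 2(3) sin(30°) = 3

3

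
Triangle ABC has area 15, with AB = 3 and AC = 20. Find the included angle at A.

Area = (1/2) * a * b * sin(C)
sin(C) = 2 * Area / (a * b)
sin(C) = 2 * 15 / (3 * 20)
sin(C) = 1/2
C = arcsin(1/2) = 30°
Since sin(180° - C) = sin(C), the obtuse angle 150° gives the same area, so C = 30° or C = 150°.

30° or 150°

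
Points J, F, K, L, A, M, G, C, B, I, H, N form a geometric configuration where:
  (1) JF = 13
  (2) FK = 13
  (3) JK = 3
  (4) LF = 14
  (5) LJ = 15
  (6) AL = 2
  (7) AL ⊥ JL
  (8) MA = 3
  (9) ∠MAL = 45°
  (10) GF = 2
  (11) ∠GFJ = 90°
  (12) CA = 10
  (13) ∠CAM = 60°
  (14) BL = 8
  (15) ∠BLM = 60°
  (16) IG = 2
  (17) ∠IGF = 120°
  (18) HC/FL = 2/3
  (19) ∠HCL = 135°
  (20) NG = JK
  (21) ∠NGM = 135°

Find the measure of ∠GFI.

Step 1: By the law of cosines on triangle FGI: FI² = 2² + 2² − 2·2·2·cos(120°) = 12, so FI = 2·√3.
Step 2: By the inverse law of cosines on triangle GFI: cos(∠GFI) = (2² + (2·√3)² − 2²) / (2·2·2·√3) = 12/13.86 = 0.866, so ∠GFI = 30°.

Therefore, the measure of angle ∠GFI = 30°.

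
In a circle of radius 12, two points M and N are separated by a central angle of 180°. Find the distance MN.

Chord length = 2r sin(θ/2)
= 2 × 12 × sin(180°/2)
= 2 × 12 × sin(90°)
= 24

24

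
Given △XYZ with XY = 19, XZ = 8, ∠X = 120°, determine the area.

When two sides and the included angle are known, the area formula is (1/2)ab sin(C).
The height from one side to the opposite vertex is 8 sin(120°) = 4*sqrt(3).
Area = (1/2) * 19 * 4*sqrt(3) = 38*sqrt(3).

38*sqrt(3)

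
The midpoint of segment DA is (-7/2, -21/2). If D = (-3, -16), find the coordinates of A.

Using the midpoint formula: M = ((x1 + x2)/2, (y1 + y2)/2)
We know M = (-7/2, -21/2) and D = (-3, -16)
For x: -7/2 = (-3 + x2)/2, so x2 = 2*-7/2 - -3 = -4
For y: -21/2 = (-16 + y2)/2, so y2 = 2*-21/2 - -16 = -5
A = (-4, -5)

(-4, -5)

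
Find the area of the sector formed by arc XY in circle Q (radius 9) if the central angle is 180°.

Sector area = πr² × θ/360
= π × 9² × 1/2
= π × 81 × 1/2
= 81*pi/2

81*pi/2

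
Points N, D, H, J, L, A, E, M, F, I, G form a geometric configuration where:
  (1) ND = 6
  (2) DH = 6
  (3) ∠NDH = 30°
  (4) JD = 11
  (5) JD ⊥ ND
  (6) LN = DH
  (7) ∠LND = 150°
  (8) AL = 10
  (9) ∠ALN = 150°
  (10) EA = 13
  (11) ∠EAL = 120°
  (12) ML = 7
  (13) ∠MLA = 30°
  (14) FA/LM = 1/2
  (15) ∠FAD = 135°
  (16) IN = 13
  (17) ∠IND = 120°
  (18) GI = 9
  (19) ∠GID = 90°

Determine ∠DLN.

From the given relations: LN = DH = 6.
Step 1: By the law of cosines on triangle LND: LD² = 6² + 6² − 2·6·6·cos(150°) = 134.35, so LD ≈ 11.59.
Step 2: By the inverse law of cosines on triangle DLN: cos(∠DLN) = (11.59² + 6² − 6²) / (2·11.59·6) = 134.35/139.09 = 0.9659, so ∠DLN = 15°.

Therefore, the measure of angle ∠DLN = 15°.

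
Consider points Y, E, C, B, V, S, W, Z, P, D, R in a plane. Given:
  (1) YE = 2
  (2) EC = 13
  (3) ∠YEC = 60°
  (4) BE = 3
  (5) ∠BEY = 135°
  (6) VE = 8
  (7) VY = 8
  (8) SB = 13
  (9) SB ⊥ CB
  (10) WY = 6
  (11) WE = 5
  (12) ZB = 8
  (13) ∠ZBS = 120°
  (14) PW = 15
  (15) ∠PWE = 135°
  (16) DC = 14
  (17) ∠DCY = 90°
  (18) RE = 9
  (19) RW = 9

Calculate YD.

Step 1: By the law of cosines on triangle CEY: CY² = 13² + 2² − 2·13·2·cos(60°) = 147, so CY = 7·√3.
Step 2: By the law of cosines on triangle YCD: YD² = (7·√3)² + 14² − 2·7·√3·14·cos(90°) = 343, so YD = 7·√7.

Therefore, the length of YD = 7·√7.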